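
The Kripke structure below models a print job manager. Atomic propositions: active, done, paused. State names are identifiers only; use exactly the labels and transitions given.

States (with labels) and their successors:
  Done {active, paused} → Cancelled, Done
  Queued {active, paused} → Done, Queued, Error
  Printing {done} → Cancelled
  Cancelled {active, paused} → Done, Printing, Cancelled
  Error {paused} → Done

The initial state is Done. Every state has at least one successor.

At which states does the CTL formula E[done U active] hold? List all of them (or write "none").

States satisfying done: {Printing}.
States satisfying active: {Done, Queued, Cancelled}.
States satisfying E[done U active]: {Done, Queued, Printing, Cancelled}.

{Done, Queued, Printing, Cancelled}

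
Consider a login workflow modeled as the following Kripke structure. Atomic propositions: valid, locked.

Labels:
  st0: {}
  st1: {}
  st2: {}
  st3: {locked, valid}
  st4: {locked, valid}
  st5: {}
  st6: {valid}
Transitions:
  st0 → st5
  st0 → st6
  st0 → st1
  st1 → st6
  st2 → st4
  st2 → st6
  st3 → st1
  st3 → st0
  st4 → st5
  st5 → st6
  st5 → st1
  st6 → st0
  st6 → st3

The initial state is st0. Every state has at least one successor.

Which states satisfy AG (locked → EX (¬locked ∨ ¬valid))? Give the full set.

States satisfying locked → EX (¬locked ∨ ¬valid): {st0, st1, st2, st3, st4, st5, st6}.
States satisfying AG (locked → EX (¬locked ∨ ¬valid)): {st0, st1, st2, st3, st4, st5, st6}.

{st0, st1, st2, st3, st4, st5, st6}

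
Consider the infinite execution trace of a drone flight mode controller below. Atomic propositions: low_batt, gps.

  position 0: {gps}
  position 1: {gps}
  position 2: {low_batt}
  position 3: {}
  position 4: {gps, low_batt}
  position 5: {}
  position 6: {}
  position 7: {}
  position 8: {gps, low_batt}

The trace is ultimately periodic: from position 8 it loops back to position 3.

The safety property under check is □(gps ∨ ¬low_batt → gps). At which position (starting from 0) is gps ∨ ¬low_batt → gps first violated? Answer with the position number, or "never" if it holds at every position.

Check gps ∨ ¬low_batt → gps at each position in order: 0 ✓, 1 ✓, 2 ✓.
At position 3 the labels are {}, so gps ∨ ¬low_batt → gps is false there. This is the first violation.

3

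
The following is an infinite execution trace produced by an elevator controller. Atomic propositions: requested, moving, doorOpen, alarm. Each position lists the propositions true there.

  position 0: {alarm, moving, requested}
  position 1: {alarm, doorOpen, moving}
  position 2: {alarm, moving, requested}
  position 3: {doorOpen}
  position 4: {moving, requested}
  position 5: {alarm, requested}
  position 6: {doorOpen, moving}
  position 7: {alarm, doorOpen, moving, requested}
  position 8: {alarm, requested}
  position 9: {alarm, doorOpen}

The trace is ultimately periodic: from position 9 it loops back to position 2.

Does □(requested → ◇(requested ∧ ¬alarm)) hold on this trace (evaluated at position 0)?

requested → ◇(requested ∧ ¬alarm) holds at every position 0..9, and those are all positions ever visited, so □(requested → ◇(requested ∧ ¬alarm)) holds.
Positions where requested holds: 0, 2, 4, 5, 7, 8.
Check ◇(requested ∧ ¬alarm) at each: 0→ok, 2→ok, 4→ok, 5→ok, 7→ok, 8→ok.

Holds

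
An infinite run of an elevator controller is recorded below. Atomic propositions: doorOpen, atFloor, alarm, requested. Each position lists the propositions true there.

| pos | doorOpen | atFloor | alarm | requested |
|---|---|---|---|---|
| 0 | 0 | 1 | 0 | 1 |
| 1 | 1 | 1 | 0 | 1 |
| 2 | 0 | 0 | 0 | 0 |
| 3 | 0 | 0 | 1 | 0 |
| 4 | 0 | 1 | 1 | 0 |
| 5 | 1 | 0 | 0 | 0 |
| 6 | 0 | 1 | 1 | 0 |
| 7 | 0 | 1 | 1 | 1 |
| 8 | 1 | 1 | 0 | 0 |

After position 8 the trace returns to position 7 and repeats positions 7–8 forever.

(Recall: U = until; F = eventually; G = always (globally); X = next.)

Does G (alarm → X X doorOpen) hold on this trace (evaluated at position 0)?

Violated

alarm → X X doorOpen must hold at every position from 0 onward. It fails at position 4, so G (alarm → X X doorOpen) is false.
Positions where alarm holds: 3, 4, 6, 7.
Check X X doorOpen at each: 3→ok, 4→fails, 6→ok, 7→fails.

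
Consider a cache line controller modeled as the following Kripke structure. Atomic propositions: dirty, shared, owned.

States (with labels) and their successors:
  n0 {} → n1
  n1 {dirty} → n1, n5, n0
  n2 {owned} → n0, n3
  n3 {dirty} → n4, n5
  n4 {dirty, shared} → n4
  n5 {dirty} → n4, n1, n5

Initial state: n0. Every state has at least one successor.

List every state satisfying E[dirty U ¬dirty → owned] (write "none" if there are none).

{n1, n2, n3, n4, n5}

States satisfying dirty: {n1, n3, n4, n5}.
States satisfying ¬dirty → owned: {n1, n2, n3, n4, n5}.
States satisfying E[dirty U ¬dirty → owned]: {n1, n2, n3, n4, n5}.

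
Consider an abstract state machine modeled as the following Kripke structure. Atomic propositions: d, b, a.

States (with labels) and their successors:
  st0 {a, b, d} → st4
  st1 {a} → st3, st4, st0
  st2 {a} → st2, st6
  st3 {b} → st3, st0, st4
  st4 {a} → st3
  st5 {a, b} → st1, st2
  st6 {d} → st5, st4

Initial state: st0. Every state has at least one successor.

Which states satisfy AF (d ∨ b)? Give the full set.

{st0, st1, st3, st4, st5, st6}

States satisfying d ∨ b: {st0, st3, st5, st6}.
States satisfying AF (d ∨ b): {st0, st1, st3, st4, st5, st6}.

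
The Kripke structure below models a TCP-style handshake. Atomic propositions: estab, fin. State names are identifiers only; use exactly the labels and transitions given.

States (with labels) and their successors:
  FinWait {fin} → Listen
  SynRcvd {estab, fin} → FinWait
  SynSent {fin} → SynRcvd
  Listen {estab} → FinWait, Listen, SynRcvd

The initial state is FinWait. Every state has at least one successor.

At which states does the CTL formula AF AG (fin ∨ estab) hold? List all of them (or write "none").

States satisfying AG (fin ∨ estab): {FinWait, SynRcvd, SynSent, Listen}.
States satisfying AF AG (fin ∨ estab): {FinWait, SynRcvd, SynSent, Listen}.

{FinWait, SynRcvd, SynSent, Listen}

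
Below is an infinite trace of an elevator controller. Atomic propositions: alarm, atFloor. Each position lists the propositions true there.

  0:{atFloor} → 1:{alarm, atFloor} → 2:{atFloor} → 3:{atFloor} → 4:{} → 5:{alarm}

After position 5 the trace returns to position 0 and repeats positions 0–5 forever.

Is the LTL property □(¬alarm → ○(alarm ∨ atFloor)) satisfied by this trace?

Does not hold

¬alarm → ○(alarm ∨ atFloor) must hold at every position from 0 onward. It fails at position 3, so □(¬alarm → ○(alarm ∨ atFloor)) is false.
Positions where ¬alarm holds: 0, 2, 3, 4.
Check ○(alarm ∨ atFloor) at each: 0→ok, 2→ok, 3→fails, 4→ok.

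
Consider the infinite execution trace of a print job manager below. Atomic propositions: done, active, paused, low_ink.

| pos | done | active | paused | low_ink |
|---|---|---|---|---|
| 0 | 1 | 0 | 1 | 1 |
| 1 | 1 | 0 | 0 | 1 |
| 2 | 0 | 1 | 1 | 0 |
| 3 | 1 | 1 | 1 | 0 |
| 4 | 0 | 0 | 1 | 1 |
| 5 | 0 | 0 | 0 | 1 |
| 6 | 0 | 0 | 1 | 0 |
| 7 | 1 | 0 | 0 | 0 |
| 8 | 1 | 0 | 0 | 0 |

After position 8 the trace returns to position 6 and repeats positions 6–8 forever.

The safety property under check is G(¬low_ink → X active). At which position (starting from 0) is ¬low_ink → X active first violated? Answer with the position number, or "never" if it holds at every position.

Check ¬low_ink → X active at each position in order: 0 ✓, 1 ✓, 2 ✓.
At position 3 the labels are {active, done, paused} and the next position 4 has {low_ink, paused}, so ¬low_ink → X active is false there. This is the first violation.

3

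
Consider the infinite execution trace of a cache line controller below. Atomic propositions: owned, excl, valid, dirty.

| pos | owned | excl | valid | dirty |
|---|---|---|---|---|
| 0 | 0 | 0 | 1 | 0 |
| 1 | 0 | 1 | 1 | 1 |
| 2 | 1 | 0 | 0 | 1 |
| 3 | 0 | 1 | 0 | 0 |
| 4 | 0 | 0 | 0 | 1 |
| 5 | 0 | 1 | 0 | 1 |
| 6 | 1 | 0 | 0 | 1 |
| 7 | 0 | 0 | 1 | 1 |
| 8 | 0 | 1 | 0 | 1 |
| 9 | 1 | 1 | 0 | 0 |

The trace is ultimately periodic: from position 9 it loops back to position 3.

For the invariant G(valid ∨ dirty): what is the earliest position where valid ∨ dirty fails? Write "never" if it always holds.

3

Check valid ∨ dirty at each position in order: 0 ✓, 1 ✓, 2 ✓.
At position 3 the labels are {excl}, so valid ∨ dirty is false there. This is the first violation.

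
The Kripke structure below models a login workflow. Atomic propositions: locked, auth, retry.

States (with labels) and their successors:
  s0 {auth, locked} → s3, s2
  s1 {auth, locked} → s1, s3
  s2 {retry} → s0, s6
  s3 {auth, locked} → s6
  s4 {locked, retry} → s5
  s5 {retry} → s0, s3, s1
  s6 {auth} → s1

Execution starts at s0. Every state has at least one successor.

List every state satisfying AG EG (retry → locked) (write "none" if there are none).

{s1, s3, s6}

States satisfying EG (retry → locked): {s0, s1, s3, s6}.
States satisfying AG EG (retry → locked): {s1, s3, s6}.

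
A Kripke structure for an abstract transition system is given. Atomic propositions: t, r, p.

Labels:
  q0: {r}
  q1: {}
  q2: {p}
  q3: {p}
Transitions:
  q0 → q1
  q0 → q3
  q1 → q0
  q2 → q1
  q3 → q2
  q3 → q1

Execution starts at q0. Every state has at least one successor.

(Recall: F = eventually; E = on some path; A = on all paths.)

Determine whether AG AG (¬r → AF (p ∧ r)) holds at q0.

States satisfying AG (¬r → AF (p ∧ r)): ∅.
States satisfying AG AG (¬r → AF (p ∧ r)): ∅.
q0 is reachable from q0 and violates AG (¬r → AF (p ∧ r)), so AG fails at q0.
q0 ∉ Sat(AG AG (¬r → AF (p ∧ r))).

Does not hold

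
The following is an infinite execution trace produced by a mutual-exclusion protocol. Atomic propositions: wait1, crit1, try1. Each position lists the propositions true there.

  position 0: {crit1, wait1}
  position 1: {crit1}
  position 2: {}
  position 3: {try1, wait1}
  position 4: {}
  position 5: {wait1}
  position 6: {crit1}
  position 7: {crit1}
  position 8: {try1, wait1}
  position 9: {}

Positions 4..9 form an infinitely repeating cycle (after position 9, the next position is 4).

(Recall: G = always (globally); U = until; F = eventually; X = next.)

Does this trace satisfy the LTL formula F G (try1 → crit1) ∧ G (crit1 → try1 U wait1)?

G (try1 → crit1) is false at every position 0..9, so it never becomes true and F G (try1 → crit1) fails.
crit1 → try1 U wait1 must hold at every position from 0 onward. It fails at position 1, so G (crit1 → try1 U wait1) is false.
Positions where crit1 holds: 0, 1, 6, 7.
Check try1 U wait1 at each: 0→ok, 1→fails, 6→fails, 7→fails.
At position 0: F G (try1 → crit1) is false; G (crit1 → try1 U wait1) is false; so F G (try1 → crit1) ∧ G (crit1 → try1 U wait1) is false.

Violated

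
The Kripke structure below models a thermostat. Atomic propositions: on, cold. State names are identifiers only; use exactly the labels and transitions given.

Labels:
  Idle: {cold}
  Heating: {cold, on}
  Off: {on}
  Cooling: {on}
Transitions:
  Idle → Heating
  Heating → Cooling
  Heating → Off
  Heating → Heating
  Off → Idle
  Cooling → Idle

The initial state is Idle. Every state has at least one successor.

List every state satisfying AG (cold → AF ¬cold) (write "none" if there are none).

none

States satisfying cold → AF ¬cold: {Off, Cooling}.
States satisfying AG (cold → AF ¬cold): ∅.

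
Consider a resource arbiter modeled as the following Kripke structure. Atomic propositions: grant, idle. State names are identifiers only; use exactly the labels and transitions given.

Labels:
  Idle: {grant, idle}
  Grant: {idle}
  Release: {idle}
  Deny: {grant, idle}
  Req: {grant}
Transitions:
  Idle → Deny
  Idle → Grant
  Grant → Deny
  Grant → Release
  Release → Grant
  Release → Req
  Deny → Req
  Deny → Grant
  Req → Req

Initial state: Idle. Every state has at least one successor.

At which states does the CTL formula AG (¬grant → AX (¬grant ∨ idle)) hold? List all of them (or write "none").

{Req}

States satisfying ¬grant → AX (¬grant ∨ idle): {Idle, Grant, Deny, Req}.
States satisfying AG (¬grant → AX (¬grant ∨ idle)): {Req}.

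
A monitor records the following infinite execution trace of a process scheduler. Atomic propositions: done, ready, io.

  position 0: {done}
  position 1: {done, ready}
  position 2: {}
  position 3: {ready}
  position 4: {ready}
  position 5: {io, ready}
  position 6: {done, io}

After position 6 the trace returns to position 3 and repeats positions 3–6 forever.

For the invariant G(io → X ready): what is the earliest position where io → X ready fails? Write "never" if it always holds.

5

Check io → X ready at each position in order: 0 ✓, 1 ✓, 2 ✓, 3 ✓, 4 ✓.
At position 5 the labels are {io, ready} and the next position 6 has {done, io}, so io → X ready is false there. This is the first violation.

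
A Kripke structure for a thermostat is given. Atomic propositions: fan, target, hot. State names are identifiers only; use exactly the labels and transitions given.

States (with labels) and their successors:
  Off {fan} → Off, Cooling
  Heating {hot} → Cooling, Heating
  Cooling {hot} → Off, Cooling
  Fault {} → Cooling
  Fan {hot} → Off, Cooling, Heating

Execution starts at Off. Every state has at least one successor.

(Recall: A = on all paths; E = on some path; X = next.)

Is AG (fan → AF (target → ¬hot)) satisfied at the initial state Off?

States satisfying fan → AF (target → ¬hot): {Off, Heating, Cooling, Fault, Fan}.
States satisfying AG (fan → AF (target → ¬hot)): {Off, Heating, Cooling, Fault, Fan}.
Every state reachable from Off satisfies fan → AF (target → ¬hot).
Off ∈ Sat(AG (fan → AF (target → ¬hot))).

Yes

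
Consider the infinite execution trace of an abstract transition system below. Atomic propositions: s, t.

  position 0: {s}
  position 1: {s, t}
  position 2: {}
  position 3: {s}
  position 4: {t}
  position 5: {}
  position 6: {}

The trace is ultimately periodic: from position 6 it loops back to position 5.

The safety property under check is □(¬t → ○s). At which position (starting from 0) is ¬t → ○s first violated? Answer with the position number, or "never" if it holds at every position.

3

Check ¬t → ○s at each position in order: 0 ✓, 1 ✓, 2 ✓.
At position 3 the labels are {s} and the next position 4 has {t}, so ¬t → ○s is false there. This is the first violation.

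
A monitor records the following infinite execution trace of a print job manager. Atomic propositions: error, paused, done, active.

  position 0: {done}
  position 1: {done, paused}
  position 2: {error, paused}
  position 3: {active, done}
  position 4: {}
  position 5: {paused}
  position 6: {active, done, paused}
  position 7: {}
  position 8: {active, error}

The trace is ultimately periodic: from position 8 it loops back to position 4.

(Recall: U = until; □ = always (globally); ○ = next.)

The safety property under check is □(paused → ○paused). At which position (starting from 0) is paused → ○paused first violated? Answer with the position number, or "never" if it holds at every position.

2

Check paused → ○paused at each position in order: 0 ✓, 1 ✓.
At position 2 the labels are {error, paused} and the next position 3 has {active, done}, so paused → ○paused is false there. This is the first violation.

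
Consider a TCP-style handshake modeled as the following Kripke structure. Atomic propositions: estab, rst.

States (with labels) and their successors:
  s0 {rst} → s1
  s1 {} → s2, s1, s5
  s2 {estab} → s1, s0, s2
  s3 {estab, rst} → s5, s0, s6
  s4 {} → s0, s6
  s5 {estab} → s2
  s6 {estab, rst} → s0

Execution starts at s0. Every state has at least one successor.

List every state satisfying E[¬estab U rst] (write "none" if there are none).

States satisfying ¬estab: {s0, s1, s4}.
States satisfying rst: {s0, s3, s6}.
States satisfying E[¬estab U rst]: {s0, s3, s4, s6}.

{s0, s3, s4, s6}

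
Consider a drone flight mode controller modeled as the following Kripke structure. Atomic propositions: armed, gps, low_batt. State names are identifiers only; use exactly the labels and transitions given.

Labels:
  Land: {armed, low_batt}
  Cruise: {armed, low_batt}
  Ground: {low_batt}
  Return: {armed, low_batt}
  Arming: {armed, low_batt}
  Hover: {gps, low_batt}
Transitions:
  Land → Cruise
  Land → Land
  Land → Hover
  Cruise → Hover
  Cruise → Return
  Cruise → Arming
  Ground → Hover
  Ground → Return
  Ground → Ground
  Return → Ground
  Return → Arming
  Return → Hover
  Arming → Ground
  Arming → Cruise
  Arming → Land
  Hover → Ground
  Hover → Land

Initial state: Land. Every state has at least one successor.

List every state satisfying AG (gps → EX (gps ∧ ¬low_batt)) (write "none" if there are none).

none

States satisfying gps → EX (gps ∧ ¬low_batt): {Land, Cruise, Ground, Return, Arming}.
States satisfying AG (gps → EX (gps ∧ ¬low_batt)): ∅.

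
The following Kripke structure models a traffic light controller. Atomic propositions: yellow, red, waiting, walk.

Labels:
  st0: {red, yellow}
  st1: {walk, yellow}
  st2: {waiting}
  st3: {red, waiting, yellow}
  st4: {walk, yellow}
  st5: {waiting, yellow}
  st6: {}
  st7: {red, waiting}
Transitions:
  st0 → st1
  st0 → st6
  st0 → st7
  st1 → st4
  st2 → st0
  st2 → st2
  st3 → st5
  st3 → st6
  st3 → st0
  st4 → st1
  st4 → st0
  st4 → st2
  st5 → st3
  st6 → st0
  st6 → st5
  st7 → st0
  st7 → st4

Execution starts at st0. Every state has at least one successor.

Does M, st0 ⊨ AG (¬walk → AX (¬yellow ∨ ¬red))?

States satisfying ¬walk → AX (¬yellow ∨ ¬red): {st0, st1, st4}.
States satisfying AG (¬walk → AX (¬yellow ∨ ¬red)): ∅.
st2 is reachable from st0 and violates ¬walk → AX (¬yellow ∨ ¬red), so AG fails at st0.
st0 ∉ Sat(AG (¬walk → AX (¬yellow ∨ ¬red))).

Does not hold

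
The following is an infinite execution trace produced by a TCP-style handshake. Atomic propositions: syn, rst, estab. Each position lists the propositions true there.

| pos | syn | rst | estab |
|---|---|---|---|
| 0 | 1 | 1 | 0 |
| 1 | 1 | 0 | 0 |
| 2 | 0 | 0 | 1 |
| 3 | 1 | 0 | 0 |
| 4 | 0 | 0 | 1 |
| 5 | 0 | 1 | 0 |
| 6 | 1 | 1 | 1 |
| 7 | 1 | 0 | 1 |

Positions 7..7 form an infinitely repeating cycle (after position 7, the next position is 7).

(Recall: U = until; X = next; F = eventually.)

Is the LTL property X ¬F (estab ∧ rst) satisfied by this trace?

The position after 0 is 1; ¬F (estab ∧ rst) is false there.

No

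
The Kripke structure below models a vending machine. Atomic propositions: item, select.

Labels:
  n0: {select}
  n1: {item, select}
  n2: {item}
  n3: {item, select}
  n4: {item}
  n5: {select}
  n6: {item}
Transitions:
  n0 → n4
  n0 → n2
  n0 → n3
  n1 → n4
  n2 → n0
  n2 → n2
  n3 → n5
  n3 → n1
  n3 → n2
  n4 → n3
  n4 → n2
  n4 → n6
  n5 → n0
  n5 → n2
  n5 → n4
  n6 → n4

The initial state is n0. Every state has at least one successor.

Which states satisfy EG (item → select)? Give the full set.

States satisfying item → select: {n0, n1, n3, n5}.
States satisfying EG (item → select): {n0, n3, n5}.

{n0, n3, n5}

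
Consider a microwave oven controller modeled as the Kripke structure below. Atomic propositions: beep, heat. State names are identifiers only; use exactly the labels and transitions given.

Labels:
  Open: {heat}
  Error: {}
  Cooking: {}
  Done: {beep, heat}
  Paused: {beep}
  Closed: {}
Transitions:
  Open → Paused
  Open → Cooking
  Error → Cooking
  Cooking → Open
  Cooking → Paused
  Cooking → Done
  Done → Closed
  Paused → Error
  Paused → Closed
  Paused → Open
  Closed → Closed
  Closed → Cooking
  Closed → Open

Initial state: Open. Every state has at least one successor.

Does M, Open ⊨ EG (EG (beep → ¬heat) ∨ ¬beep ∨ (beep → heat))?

States satisfying EG (beep → ¬heat) ∨ ¬beep ∨ (beep → heat): {Open, Error, Cooking, Done, Paused, Closed}.
States satisfying EG (EG (beep → ¬heat) ∨ ¬beep ∨ (beep → heat)): {Open, Error, Cooking, Done, Paused, Closed}.
Open ∈ Sat(EG (EG (beep → ¬heat) ∨ ¬beep ∨ (beep → heat))).

Yes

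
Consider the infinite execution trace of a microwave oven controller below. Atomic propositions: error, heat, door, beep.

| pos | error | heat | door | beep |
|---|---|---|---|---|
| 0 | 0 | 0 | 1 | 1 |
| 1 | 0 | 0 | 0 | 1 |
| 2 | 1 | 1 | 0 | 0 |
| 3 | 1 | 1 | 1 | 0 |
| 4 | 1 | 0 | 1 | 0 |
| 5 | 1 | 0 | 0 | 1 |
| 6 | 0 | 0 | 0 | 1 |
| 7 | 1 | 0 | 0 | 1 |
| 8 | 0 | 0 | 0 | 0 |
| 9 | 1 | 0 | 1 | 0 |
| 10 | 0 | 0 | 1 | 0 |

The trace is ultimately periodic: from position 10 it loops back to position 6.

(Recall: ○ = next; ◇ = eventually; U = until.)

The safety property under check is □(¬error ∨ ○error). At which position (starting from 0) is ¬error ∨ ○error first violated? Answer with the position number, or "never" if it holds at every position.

5

Check ¬error ∨ ○error at each position in order: 0 ✓, 1 ✓, 2 ✓, 3 ✓, 4 ✓.
At position 5 the labels are {beep, error} and the next position 6 has {beep}, so ¬error ∨ ○error is false there. This is the first violation.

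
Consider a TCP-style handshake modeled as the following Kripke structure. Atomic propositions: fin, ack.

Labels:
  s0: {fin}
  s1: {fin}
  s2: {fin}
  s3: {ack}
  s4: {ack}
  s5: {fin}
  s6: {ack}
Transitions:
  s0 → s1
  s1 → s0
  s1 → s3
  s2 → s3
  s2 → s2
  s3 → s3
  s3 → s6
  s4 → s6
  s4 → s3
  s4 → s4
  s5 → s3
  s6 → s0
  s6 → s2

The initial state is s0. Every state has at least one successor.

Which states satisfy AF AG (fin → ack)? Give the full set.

none

States satisfying AG (fin → ack): ∅.
States satisfying AF AG (fin → ack): ∅.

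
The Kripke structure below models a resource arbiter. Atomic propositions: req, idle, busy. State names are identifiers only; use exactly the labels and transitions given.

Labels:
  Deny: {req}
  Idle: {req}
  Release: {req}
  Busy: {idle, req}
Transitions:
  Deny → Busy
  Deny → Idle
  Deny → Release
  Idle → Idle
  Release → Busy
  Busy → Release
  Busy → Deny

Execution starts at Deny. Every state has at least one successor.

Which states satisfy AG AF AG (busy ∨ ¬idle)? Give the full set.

States satisfying AF AG (busy ∨ ¬idle): {Idle}.
States satisfying AG AF AG (busy ∨ ¬idle): {Idle}.

{Idle}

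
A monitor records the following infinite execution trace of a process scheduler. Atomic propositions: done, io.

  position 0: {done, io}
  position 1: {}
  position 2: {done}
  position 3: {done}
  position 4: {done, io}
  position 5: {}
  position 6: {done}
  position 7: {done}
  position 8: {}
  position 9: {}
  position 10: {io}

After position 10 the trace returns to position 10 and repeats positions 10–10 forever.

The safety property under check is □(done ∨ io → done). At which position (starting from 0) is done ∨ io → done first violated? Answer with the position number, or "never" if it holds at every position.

Check done ∨ io → done at each position in order: 0 ✓, 1 ✓, 2 ✓, 3 ✓, 4 ✓, 5 ✓, 6 ✓, 7 ✓, 8 ✓, 9 ✓.
At position 10 the labels are {io}, so done ∨ io → done is false there. This is the first violation.

10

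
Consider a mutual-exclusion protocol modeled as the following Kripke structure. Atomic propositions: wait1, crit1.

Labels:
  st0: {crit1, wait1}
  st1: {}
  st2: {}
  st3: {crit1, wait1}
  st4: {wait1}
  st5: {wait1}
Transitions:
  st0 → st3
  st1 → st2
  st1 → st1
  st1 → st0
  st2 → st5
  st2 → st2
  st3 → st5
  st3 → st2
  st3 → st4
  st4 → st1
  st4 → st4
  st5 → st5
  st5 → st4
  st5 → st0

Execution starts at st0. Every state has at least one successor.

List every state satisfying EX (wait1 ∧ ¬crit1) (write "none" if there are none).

{st2, st3, st4, st5}

States satisfying wait1 ∧ ¬crit1: {st4, st5}.
States satisfying EX (wait1 ∧ ¬crit1): {st2, st3, st4, st5}.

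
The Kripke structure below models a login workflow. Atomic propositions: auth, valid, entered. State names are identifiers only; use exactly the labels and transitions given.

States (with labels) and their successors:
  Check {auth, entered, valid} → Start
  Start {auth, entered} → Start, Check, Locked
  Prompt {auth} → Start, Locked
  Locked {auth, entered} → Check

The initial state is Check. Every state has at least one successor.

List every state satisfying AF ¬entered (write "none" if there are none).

States satisfying ¬entered: {Prompt}.
States satisfying AF ¬entered: {Prompt}.

{Prompt}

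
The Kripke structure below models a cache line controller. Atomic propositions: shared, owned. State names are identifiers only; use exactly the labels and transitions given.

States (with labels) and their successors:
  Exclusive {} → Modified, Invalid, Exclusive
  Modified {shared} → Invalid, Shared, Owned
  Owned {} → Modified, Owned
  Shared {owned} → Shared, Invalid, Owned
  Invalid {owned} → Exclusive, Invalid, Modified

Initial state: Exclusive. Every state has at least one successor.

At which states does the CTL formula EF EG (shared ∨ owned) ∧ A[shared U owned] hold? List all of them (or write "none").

States satisfying EG (shared ∨ owned): {Modified, Shared, Invalid}.
States satisfying EF EG (shared ∨ owned): {Exclusive, Modified, Owned, Shared, Invalid}.
States satisfying shared: {Modified}.
States satisfying owned: {Shared, Invalid}.
States satisfying A[shared U owned]: {Shared, Invalid}.
States satisfying EF EG (shared ∨ owned) ∧ A[shared U owned]: {Shared, Invalid}.

{Shared, Invalid}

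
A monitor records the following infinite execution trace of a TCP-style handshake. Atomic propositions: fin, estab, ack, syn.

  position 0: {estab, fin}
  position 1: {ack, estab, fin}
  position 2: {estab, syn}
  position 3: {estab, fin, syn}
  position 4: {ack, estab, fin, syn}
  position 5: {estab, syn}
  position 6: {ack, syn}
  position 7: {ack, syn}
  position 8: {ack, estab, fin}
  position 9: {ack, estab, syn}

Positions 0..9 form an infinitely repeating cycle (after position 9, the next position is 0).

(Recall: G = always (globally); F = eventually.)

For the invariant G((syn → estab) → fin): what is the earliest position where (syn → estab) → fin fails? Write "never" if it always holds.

2

Check (syn → estab) → fin at each position in order: 0 ✓, 1 ✓.
At position 2 the labels are {estab, syn}, so (syn → estab) → fin is false there. This is the first violation.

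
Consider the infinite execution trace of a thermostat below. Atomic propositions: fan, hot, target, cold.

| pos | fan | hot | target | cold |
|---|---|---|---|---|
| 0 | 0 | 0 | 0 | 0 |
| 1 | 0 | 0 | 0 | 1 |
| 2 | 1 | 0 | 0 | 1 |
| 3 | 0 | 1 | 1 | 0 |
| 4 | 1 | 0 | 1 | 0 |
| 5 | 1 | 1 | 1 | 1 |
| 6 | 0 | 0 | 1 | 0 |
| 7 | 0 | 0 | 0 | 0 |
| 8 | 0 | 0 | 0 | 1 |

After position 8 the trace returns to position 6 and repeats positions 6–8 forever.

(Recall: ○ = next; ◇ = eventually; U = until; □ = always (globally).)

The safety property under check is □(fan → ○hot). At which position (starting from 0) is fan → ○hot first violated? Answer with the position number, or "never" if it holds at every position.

Check fan → ○hot at each position in order: 0 ✓, 1 ✓, 2 ✓, 3 ✓, 4 ✓.
At position 5 the labels are {cold, fan, hot, target} and the next position 6 has {target}, so fan → ○hot is false there. This is the first violation.

5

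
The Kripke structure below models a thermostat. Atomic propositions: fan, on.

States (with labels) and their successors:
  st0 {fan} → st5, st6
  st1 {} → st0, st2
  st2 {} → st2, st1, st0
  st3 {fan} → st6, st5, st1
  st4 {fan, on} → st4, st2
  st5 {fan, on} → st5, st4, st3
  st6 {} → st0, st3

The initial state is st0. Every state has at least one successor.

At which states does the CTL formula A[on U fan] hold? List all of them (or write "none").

{st0, st3, st4, st5}

States satisfying on: {st4, st5}.
States satisfying fan: {st0, st3, st4, st5}.
States satisfying A[on U fan]: {st0, st3, st4, st5}.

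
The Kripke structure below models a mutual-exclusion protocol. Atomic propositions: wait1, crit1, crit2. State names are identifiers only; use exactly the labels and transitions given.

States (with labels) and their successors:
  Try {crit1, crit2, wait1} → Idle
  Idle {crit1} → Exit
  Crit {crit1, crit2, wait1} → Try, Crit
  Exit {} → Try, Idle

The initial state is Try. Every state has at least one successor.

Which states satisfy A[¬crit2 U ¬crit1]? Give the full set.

{Idle, Exit}

States satisfying ¬crit2: {Idle, Exit}.
States satisfying ¬crit1: {Exit}.
States satisfying A[¬crit2 U ¬crit1]: {Idle, Exit}.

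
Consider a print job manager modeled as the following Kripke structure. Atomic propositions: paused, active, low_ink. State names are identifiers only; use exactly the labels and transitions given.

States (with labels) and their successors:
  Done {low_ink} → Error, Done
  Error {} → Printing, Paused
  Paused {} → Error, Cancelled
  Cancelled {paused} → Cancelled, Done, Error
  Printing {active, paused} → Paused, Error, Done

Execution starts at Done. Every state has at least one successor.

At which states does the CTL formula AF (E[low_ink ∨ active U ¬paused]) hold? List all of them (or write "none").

{Done, Error, Paused, Printing}

States satisfying E[low_ink ∨ active U ¬paused]: {Done, Error, Paused, Printing}.
States satisfying AF (E[low_ink ∨ active U ¬paused]): {Done, Error, Paused, Printing}.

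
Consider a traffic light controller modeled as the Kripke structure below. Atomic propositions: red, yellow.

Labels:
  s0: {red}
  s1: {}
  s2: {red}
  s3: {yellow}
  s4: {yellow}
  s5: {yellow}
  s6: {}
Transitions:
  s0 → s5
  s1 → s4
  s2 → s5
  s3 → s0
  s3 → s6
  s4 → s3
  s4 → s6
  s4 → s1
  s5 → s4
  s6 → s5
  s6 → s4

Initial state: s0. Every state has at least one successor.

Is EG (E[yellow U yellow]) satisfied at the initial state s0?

Violated

States satisfying E[yellow U yellow]: {s3, s4, s5}.
States satisfying EG (E[yellow U yellow]): ∅.
No suitable path/successor from s0 witnesses the formula.
s0 ∉ Sat(EG (E[yellow U yellow])).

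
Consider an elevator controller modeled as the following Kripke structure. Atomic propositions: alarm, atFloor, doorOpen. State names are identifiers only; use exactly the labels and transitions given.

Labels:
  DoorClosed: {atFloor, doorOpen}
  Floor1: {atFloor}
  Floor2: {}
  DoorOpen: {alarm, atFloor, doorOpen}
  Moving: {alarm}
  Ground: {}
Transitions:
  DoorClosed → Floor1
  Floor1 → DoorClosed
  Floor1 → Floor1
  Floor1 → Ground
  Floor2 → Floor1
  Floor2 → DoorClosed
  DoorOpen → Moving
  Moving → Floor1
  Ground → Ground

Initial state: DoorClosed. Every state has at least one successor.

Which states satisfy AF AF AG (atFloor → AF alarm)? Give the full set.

States satisfying AF AG (atFloor → AF alarm): {Ground}.
States satisfying AF AF AG (atFloor → AF alarm): {Ground}.

{Ground}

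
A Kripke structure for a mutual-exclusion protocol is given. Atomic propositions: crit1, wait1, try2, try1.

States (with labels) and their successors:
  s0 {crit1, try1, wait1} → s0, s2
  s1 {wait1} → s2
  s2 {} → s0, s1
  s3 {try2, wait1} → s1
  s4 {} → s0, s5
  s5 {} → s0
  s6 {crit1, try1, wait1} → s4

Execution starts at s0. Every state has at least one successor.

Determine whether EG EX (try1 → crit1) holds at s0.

Holds

States satisfying EX (try1 → crit1): {s0, s1, s2, s3, s4, s5, s6}.
States satisfying EG EX (try1 → crit1): {s0, s1, s2, s3, s4, s5, s6}.
s0 ∈ Sat(EG EX (try1 → crit1)).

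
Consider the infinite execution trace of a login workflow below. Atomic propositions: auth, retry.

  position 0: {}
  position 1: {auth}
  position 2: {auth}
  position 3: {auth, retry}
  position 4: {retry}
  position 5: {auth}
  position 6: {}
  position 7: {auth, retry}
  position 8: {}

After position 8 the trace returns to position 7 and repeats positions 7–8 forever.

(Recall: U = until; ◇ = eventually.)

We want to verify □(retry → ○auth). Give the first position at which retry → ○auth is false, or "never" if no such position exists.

Check retry → ○auth at each position in order: 0 ✓, 1 ✓, 2 ✓.
At position 3 the labels are {auth, retry} and the next position 4 has {retry}, so retry → ○auth is false there. This is the first violation.

3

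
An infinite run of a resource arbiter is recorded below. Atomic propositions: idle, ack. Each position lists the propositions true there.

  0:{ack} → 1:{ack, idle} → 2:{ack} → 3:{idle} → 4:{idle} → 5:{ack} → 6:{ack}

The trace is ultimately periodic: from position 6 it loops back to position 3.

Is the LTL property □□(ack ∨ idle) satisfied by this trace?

□(ack ∨ idle) holds at every position 0..6, and those are all positions ever visited, so □□(ack ∨ idle) holds.

Yes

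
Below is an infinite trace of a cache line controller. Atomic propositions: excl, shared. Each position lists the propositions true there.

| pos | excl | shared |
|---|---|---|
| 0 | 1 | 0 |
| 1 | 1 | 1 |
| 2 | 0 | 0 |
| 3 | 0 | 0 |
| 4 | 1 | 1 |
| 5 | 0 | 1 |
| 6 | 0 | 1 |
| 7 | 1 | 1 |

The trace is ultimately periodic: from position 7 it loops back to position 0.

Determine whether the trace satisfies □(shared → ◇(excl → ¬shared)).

Yes

shared → ◇(excl → ¬shared) holds at every position 0..7, and those are all positions ever visited, so □(shared → ◇(excl → ¬shared)) holds.
Positions where shared holds: 1, 4, 5, 6, 7.
Check ◇(excl → ¬shared) at each: 1→ok, 4→ok, 5→ok, 6→ok, 7→ok.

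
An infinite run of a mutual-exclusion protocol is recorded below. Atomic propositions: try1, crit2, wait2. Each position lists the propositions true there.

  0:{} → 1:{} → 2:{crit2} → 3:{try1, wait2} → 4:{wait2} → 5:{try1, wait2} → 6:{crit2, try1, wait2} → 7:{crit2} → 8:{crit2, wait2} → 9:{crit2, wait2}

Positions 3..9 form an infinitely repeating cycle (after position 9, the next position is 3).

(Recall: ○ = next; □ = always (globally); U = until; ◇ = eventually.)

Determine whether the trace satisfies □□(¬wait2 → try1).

Violated

□(¬wait2 → try1) must hold at every position from 0 onward. It fails at position 0, so □□(¬wait2 → try1) is false.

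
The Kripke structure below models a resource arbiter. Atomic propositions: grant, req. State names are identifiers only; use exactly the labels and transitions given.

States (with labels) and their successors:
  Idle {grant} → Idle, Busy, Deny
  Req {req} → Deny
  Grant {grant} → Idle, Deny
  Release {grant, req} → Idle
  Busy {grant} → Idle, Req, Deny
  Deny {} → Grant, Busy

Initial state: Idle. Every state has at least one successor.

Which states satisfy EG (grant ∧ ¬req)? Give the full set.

{Idle, Grant, Busy}

States satisfying grant ∧ ¬req: {Idle, Grant, Busy}.
States satisfying EG (grant ∧ ¬req): {Idle, Grant, Busy}.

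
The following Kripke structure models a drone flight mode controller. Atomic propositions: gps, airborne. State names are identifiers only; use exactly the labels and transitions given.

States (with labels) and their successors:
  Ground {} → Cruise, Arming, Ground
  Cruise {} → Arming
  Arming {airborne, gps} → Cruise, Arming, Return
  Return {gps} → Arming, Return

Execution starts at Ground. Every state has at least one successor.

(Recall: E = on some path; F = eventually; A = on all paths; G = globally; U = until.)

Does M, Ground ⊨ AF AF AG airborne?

States satisfying AF AG airborne: ∅.
States satisfying AF AF AG airborne: ∅.
There is a path from Ground along which AF AG airborne never holds.
Ground ∉ Sat(AF AF AG airborne).

Does not hold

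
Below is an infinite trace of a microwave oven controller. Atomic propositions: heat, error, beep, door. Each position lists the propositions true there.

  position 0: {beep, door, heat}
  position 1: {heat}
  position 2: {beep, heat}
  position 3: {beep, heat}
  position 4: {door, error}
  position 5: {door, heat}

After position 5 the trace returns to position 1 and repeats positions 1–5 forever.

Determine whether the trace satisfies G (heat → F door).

heat → F door holds at every position 0..5, and those are all positions ever visited, so G (heat → F door) holds.
Positions where heat holds: 0, 1, 2, 3, 5.
Check F door at each: 0→ok, 1→ok, 2→ok, 3→ok, 5→ok.

Yes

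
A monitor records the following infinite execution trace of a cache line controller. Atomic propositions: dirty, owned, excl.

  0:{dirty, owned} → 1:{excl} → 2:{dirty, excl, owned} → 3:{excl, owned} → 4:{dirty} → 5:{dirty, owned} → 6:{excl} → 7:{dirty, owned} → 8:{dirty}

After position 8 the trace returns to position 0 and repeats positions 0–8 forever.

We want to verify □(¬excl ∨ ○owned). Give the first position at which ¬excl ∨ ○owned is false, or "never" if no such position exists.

3

Check ¬excl ∨ ○owned at each position in order: 0 ✓, 1 ✓, 2 ✓.
At position 3 the labels are {excl, owned} and the next position 4 has {dirty}, so ¬excl ∨ ○owned is false there. This is the first violation.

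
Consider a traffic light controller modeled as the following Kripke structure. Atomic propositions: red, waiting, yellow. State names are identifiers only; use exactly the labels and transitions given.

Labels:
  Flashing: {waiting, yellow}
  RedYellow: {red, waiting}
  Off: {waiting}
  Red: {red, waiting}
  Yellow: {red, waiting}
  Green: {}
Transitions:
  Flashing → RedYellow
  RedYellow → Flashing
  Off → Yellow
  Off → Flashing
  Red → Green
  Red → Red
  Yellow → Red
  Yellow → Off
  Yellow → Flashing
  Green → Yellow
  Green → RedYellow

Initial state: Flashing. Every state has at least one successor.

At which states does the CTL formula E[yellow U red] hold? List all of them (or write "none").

{Flashing, RedYellow, Red, Yellow}

States satisfying yellow: {Flashing}.
States satisfying red: {RedYellow, Red, Yellow}.
States satisfying E[yellow U red]: {Flashing, RedYellow, Red, Yellow}.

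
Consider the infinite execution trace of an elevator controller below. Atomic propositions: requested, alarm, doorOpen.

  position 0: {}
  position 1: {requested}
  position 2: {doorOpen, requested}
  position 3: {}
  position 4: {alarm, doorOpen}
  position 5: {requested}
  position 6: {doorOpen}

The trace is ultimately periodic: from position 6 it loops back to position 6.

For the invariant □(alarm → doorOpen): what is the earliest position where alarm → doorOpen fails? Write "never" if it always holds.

never

alarm → doorOpen holds at every position 0..6, and those are all the positions the trace ever visits, so the invariant □(alarm → doorOpen) is never violated.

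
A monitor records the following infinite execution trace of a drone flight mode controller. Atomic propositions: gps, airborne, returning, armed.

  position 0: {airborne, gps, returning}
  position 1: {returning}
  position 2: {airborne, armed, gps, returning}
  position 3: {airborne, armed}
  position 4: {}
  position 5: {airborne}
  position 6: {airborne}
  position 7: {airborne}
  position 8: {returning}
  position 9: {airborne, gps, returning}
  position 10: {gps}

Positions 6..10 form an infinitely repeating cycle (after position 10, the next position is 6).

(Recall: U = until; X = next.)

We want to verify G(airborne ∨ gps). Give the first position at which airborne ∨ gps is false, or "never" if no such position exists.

Check airborne ∨ gps at each position in order: 0 ✓.
At position 1 the labels are {returning}, so airborne ∨ gps is false there. This is the first violation.

1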